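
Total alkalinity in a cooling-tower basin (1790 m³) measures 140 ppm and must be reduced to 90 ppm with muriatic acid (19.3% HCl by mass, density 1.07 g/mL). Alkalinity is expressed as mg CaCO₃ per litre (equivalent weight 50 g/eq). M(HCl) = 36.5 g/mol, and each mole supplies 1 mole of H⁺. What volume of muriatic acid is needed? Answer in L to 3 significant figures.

Volume: 1790 m³ = 1,790,000 L.
Alkalinity to neutralize: (140 − 90) = 50 mg/L as CaCO₃ × 1,790,000 L = 89,500 g as CaCO₃.
Equivalents of H⁺ required: 89,500 ÷ 50 g/eq = 1790 eq = 1790 mol HCl.
Mass of HCl: 1790 × 36.5 = 65,340 g.
Mass of 19.3% solution: 65,340 / 0.193 = 338,500 g.
Volume: 338,500 g ÷ 1.07 g/mL = 316,400 mL.

316 L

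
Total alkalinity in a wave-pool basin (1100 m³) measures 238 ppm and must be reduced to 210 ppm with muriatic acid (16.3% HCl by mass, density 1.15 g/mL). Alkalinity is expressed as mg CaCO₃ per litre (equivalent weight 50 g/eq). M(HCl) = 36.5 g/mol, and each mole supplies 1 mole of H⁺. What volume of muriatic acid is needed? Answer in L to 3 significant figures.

120 L

Volume: 1100 m³ = 1,100,000 L.
Alkalinity to neutralize: (238 − 210) = 28 mg/L as CaCO₃ × 1,100,000 L = 30,800 g as CaCO₃.
Equivalents of H⁺ required: 30,800 ÷ 50 g/eq = 616 eq = 616 mol HCl.
Mass of HCl: 616 × 36.5 = 22,480 g.
Mass of 16.3% solution: 22,480 / 0.163 = 137,900 g.
Volume: 137,900 g ÷ 1.15 g/mL = 119,900 mL.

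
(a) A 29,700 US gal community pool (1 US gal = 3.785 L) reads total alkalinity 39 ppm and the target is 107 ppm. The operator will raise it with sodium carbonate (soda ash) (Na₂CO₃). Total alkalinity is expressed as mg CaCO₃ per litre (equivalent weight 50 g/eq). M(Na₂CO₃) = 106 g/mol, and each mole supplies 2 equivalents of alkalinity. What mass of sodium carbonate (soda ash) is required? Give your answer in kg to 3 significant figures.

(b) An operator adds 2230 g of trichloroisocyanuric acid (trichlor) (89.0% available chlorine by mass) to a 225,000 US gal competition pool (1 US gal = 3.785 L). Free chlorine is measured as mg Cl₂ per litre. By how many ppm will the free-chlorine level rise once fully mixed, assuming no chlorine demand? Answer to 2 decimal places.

(a) Volume: 29,700 US gal × 3.785 L/gal = 112,414 L.
(a) Alkalinity to add: (107 − 39) = 68 mg/L as CaCO₃ × 112,414 L = 7644 g as CaCO₃.
(a) Equivalents: 7644 g ÷ 50 g/eq = 152.9 eq.
(a) Each mole of Na₂CO₃ supplies 2 eq, so 152.9 / 2 = 76.44 mol.
(a) Mass: 76.44 mol × 106 g/mol = 8103 g.

(b) Volume: 225,000 US gal × 3.785 L/gal = 851,625 L.
(b) Available chlorine delivered: 2230 g × 0.89 = 1985 g as Cl₂.
(b) Concentration rise: 1985 g / 851,625 L = 2.33 mg/L = 2.33 ppm.

(a) 8.10 kg; (b) 2.33 ppm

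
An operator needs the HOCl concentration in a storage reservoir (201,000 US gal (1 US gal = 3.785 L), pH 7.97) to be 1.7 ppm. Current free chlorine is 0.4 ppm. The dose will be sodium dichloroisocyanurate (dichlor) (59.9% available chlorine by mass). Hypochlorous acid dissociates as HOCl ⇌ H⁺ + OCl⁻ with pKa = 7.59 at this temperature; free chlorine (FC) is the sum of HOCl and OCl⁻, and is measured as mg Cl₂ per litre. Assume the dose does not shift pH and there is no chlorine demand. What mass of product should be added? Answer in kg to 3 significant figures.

6.83 kg

Volume: 201,000 US gal × 3.785 L/gal = 760,785 L.
[OCl⁻]/[HOCl] = 10^(pH − pKa) = 10^(7.97 − 7.59) = 2.399; fraction as HOCl = 1/(1 + 2.399) = 0.2942.
Free chlorine required for 1.7 ppm HOCl: 1.7 / 0.2942 = 5.778 ppm.
FC to add: 5.778 − 0.4 = 5.378 mg/L as Cl₂.
Cl₂ equivalent: 5.378 mg/L × 760,785 L = 4092 g.
Product at 59.9% available Cl: 4092 / 0.599 = 6831 g.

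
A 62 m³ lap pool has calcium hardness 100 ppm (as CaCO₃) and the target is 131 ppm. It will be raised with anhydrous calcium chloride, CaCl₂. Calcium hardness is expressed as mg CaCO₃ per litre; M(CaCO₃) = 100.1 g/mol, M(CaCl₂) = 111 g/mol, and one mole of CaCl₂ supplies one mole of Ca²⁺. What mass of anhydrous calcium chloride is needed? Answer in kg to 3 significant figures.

2.13 kg

Volume: 62 m³ = 62,000 L.
Hardness to add: (131 − 100) = 31 mg/L as CaCO₃ × 62,000 L = 1922 g as CaCO₃.
Moles of Ca²⁺ (1 mol Ca²⁺ ≡ 1 mol CaCO₃): 1922 / 100.1 g/mol = 19.2 mol.
Mass of CaCl₂: 19.2 × 111 = 2131 g.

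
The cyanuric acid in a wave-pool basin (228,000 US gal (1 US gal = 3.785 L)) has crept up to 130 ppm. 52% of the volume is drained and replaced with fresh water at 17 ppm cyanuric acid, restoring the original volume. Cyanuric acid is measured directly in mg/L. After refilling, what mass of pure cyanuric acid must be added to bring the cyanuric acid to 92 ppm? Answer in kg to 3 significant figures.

17.9 kg

Volume: 228,000 US gal × 3.785 L/gal = 862,980 L.
After draining 52% and refilling: 130 × 0.48 + 17 × 0.52 = 71.24 ppm.
Deficit to target: 92 − 71.24 = 20.76 mg/L.
Mass: 20.76 mg/L × 862,980 L = 17,920 g cyanuric acid.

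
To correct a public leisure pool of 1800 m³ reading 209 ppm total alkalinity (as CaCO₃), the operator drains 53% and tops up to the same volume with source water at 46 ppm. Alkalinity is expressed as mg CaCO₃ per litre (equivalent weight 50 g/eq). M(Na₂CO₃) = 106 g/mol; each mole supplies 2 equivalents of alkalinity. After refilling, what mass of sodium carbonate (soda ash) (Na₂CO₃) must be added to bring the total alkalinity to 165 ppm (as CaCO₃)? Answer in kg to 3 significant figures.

Volume: 1800 m³ = 1,800,000 L.
After draining 53% and refilling: 209 × 0.47 + 46 × 0.53 = 122.61 ppm.
Deficit to target: 165 − 122.61 = 42.39 mg/L.
As CaCO₃: 42.39 mg/L × 1,800,000 L = 76,300 g; ÷ 50 g/eq ÷ 2 = 763 mol Na₂CO₃.
Mass: 763 × 106 = 80,880 g.

80.9 kg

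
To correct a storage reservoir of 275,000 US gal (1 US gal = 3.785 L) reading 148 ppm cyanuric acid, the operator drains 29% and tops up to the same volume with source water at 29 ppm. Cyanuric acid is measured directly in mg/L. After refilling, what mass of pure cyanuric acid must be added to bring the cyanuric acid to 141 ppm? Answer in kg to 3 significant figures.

Volume: 275,000 US gal × 3.785 L/gal = 1,040,875 L.
After draining 29% and refilling: 148 × 0.71 + 29 × 0.29 = 113.49 ppm.
Deficit to target: 141 − 113.49 = 27.51 mg/L.
Mass: 27.51 mg/L × 1,040,875 L = 28,630 g cyanuric acid.

28.6 kg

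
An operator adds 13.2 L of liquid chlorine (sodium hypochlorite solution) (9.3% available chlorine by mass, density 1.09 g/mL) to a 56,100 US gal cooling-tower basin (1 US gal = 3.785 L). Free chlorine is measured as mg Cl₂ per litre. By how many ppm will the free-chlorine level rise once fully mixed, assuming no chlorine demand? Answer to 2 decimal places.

Volume: 56,100 US gal × 3.785 L/gal = 212,338 L.
Mass of solution: 13.2 L × 1000 mL/L × 1.09 g/mL = 14,390 g.
Available chlorine delivered: 14,390 g × 0.093 = 1338 g as Cl₂.
Concentration rise: 1338 g / 212,338 L = 6.302 mg/L = 6.30 ppm.

6.30 ppm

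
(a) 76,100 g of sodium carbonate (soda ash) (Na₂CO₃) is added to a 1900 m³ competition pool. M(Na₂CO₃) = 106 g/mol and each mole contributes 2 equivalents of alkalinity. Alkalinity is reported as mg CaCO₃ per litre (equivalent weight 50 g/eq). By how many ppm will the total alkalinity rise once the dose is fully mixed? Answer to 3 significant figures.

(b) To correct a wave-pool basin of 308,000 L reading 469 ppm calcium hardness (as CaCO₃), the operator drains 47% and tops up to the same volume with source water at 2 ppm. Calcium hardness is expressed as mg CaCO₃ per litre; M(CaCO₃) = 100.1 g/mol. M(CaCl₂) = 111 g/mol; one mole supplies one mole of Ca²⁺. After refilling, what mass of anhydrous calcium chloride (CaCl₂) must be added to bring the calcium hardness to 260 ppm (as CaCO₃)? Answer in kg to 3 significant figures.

(a) 37.8 ppm; (b) 3.58 kg

(a) Volume: 1900 m³ = 1,900,000 L.
(a) Moles of Na₂CO₃: 76,100 g ÷ 106 g/mol = 717.9 mol → 1436 eq of alkalinity.
(a) As CaCO₃: 1436 eq × 50 g/eq = 71,790 g.
(a) Rise: 71,790 g / 1,900,000 L × 1000 = 37.79 mg/L.

(b) After draining 47% and refilling: 469 × 0.53 + 2 × 0.47 = 249.51 ppm.
(b) Deficit to target: 260 − 249.51 = 10.49 mg/L.
(b) As CaCO₃: 10.49 mg/L × 308,000 L = 3231 g; ÷ 100.1 = 32.28 mol Ca²⁺.
(b) Mass: 32.28 × 111 = 3583 g.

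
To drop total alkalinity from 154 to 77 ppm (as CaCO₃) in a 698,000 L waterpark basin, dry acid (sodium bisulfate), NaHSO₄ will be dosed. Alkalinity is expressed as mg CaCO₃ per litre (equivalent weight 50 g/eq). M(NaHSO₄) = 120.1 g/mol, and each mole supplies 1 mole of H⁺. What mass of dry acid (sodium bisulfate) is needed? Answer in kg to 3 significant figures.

Alkalinity to neutralize: (154 − 77) = 77 mg/L as CaCO₃ × 698,000 L = 53,750 g as CaCO₃.
Equivalents of H⁺ required: 53,750 ÷ 50 g/eq = 1075 eq = 1075 mol NaHSO₄.
Mass of NaHSO₄: 1075 × 120.1 = 129,100 g.

129 kg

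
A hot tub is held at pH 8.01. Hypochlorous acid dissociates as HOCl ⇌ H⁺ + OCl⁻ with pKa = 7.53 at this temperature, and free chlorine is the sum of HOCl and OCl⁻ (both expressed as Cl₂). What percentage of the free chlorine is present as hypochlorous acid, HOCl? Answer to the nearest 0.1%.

[OCl⁻]/[HOCl] = 10^(pH − pKa) = 10^(8.01 − 7.53) = 10^0.48 = 3.02.
Fraction as HOCl = 1 / (1 + 3.02) = 0.2488.

24.9%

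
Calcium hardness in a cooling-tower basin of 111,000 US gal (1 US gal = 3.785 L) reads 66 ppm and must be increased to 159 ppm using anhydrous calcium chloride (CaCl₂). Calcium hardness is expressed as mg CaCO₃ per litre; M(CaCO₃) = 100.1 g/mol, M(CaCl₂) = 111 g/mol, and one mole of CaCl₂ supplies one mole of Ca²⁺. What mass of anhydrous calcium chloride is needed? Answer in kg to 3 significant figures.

Volume: 111,000 US gal × 3.785 L/gal = 420,135 L.
Hardness to add: (159 − 66) = 93 mg/L as CaCO₃ × 420,135 L = 39,070 g as CaCO₃.
Moles of Ca²⁺ (1 mol Ca²⁺ ≡ 1 mol CaCO₃): 39,070 / 100.1 g/mol = 390.3 mol.
Mass of CaCl₂: 390.3 × 111 = 43,330 g.

43.3 kg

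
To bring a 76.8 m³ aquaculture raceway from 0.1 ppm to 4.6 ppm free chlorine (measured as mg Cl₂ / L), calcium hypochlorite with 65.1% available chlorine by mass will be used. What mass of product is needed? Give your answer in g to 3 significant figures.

531 g

Volume: 76.8 m³ = 76,800 L.
Chlorine deficit: 4.6 − 0.1 = 4.5 ppm = 4.5 mg/L as Cl₂.
Cl₂ equivalent needed: 4.5 mg/L × 76,800 L = 345,600 mg = 345.6 g.
Product at 65.1% available chlorine: 345.6 / 0.651 = 530.9 g.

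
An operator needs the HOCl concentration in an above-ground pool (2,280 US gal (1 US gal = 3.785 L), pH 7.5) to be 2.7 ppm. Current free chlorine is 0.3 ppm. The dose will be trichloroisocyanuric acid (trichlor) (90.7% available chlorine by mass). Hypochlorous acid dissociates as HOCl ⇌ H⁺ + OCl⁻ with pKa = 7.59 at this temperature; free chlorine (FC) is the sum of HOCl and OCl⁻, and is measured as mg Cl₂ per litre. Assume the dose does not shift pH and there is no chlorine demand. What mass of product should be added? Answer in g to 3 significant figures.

43.7 g

Volume: 2,280 US gal × 3.785 L/gal = 8,630 L.
[OCl⁻]/[HOCl] = 10^(pH − pKa) = 10^(7.5 − 7.59) = 0.8128; fraction as HOCl = 1/(1 + 0.8128) = 0.5516.
Free chlorine required for 2.7 ppm HOCl: 2.7 / 0.5516 = 4.895 ppm.
FC to add: 4.895 − 0.3 = 4.595 mg/L as Cl₂.
Cl₂ equivalent: 4.595 mg/L × 8,630 L = 39.65 g.
Product at 90.7% available Cl: 39.65 / 0.907 = 43.72 g.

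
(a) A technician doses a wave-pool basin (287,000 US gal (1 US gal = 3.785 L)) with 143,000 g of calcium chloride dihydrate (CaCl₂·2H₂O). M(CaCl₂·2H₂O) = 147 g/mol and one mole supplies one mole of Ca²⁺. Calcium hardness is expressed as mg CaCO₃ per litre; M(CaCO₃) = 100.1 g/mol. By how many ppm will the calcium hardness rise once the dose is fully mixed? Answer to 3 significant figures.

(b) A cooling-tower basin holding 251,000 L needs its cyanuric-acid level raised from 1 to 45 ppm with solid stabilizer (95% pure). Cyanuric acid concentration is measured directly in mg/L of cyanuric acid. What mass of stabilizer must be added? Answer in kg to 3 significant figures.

(a) 89.6 ppm; (b) 11.6 kg

(a) Volume: 287,000 US gal × 3.785 L/gal = 1,086,295 L.
(a) Moles of Ca²⁺: 143,000 g ÷ 147 g/mol = 972.8 mol.
(a) As CaCO₃: 972.8 mol × 100.1 g/mol = 97,380 g.
(a) Rise: 97,380 g / 1,086,295 L × 1000 = 89.64 mg/L.

(b) CYA to add: (45 − 1) = 44 mg/L × 251,000 L = 11,040 g cyanuric acid.
(b) At 95% purity: 11,040 / 0.95 = 11,630 g product.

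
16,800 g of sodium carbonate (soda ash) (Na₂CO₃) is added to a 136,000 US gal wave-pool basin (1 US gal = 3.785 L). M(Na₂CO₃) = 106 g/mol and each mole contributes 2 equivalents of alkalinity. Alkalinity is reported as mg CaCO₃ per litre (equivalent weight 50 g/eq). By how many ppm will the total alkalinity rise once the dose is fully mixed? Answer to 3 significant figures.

Volume: 136,000 US gal × 3.785 L/gal = 514,760 L.
Moles of Na₂CO₃: 16,800 g ÷ 106 g/mol = 158.5 mol → 317 eq of alkalinity.
As CaCO₃: 317 eq × 50 g/eq = 15,850 g.
Rise: 15,850 g / 514,760 L × 1000 = 30.79 mg/L.

30.8 ppm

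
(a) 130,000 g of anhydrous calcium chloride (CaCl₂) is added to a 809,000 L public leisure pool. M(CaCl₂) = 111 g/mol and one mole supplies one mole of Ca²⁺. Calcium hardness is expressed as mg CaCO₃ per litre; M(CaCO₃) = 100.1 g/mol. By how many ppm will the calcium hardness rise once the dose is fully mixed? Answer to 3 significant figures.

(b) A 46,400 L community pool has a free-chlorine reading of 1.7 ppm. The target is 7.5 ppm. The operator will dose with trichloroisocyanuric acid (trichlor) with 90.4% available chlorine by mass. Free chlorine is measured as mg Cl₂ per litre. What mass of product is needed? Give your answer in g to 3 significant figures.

(a) 145 ppm; (b) 298 g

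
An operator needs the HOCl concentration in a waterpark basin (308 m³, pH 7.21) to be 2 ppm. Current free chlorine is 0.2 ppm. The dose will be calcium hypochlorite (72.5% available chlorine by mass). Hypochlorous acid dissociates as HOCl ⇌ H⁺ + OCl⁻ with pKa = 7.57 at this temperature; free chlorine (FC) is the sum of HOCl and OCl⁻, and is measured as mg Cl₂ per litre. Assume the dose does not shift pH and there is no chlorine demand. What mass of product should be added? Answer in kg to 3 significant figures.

1.14 kg

Volume: 308 m³ = 308,000 L.
[OCl⁻]/[HOCl] = 10^(pH − pKa) = 10^(7.21 − 7.57) = 0.4365; fraction as HOCl = 1/(1 + 0.4365) = 0.6961.
Free chlorine required for 2 ppm HOCl: 2 / 0.6961 = 2.873 ppm.
FC to add: 2.873 − 0.2 = 2.673 mg/L as Cl₂.
Cl₂ equivalent: 2.673 mg/L × 308,000 L = 823.3 g.
Product at 72.5% available Cl: 823.3 / 0.725 = 1136 g.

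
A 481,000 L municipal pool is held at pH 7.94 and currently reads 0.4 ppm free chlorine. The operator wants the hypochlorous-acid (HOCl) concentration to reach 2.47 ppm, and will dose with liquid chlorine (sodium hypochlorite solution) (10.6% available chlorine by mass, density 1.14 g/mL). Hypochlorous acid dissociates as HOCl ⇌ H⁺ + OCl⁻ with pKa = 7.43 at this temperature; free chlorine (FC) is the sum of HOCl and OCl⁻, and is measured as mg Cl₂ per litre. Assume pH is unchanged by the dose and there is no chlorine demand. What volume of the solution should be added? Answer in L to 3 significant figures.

40.1 L

[OCl⁻]/[HOCl] = 10^(pH − pKa) = 10^(7.94 − 7.43) = 3.236; fraction as HOCl = 1/(1 + 3.236) = 0.2361.
Free chlorine required for 2.47 ppm HOCl: 2.47 / 0.2361 = 10.46 ppm.
FC to add: 10.46 − 0.4 = 10.06 mg/L as Cl₂.
Cl₂ equivalent: 10.06 mg/L × 481,000 L = 4840 g.
Product at 10.6% available Cl: 4840 / 0.106 = 45,660 g.
Volume: 45,660 g ÷ 1.14 g/mL = 40,050 mL.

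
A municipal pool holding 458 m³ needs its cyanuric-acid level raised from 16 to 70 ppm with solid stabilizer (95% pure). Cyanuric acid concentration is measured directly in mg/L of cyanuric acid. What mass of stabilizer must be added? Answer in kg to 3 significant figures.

26.0 kg

Volume: 458 m³ = 458,000 L.
CYA to add: (70 − 16) = 54 mg/L × 458,000 L = 24,730 g cyanuric acid.
At 95% purity: 24,730 / 0.95 = 26,030 g product.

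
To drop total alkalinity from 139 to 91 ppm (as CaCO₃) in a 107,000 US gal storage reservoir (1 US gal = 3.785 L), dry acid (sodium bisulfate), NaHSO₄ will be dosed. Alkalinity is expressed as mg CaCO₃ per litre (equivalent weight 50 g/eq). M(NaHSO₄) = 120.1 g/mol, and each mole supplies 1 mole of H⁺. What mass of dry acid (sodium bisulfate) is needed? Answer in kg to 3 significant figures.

Volume: 107,000 US gal × 3.785 L/gal = 404,995 L.
Alkalinity to neutralize: (139 − 91) = 48 mg/L as CaCO₃ × 404,995 L = 19,440 g as CaCO₃.
Equivalents of H⁺ required: 19,440 ÷ 50 g/eq = 388.8 eq = 388.8 mol NaHSO₄.
Mass of NaHSO₄: 388.8 × 120.1 = 46,690 g.

46.7 kg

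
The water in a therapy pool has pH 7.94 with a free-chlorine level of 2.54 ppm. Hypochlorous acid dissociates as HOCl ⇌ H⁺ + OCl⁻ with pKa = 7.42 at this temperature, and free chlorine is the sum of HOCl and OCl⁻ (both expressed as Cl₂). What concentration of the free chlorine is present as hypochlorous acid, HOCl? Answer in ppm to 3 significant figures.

0.589 ppm

[OCl⁻]/[HOCl] = 10^(pH − pKa) = 10^(7.94 − 7.42) = 10^0.52 = 3.311.
Fraction as HOCl = 1 / (1 + 3.311) = 0.2319.
HOCl = 0.2319 × 2.54 ppm = 0.5891 ppm.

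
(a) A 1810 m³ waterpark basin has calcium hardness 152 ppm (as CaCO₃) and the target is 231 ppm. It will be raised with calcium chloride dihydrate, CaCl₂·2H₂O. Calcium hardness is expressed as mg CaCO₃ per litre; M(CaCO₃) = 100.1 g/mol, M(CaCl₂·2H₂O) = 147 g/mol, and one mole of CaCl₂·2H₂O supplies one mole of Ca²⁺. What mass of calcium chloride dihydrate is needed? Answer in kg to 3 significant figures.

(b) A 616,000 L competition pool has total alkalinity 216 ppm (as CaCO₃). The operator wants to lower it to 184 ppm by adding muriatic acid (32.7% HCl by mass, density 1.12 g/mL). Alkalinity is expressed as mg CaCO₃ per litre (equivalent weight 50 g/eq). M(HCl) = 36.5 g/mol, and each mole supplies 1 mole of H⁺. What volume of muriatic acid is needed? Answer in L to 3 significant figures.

(a) Volume: 1810 m³ = 1,810,000 L.
(a) Hardness to add: (231 − 152) = 79 mg/L as CaCO₃ × 1,810,000 L = 143,000 g as CaCO₃.
(a) Moles of Ca²⁺ (1 mol Ca²⁺ ≡ 1 mol CaCO₃): 143,000 / 100.1 g/mol = 1428 mol.
(a) Mass of CaCl₂·2H₂O: 1428 × 147 = 210,000 g.

(b) Alkalinity to neutralize: (216 − 184) = 32 mg/L as CaCO₃ × 616,000 L = 19,710 g as CaCO₃.
(b) Equivalents of H⁺ required: 19,710 ÷ 50 g/eq = 394.2 eq = 394.2 mol HCl.
(b) Mass of HCl: 394.2 × 36.5 = 14,390 g.
(b) Mass of 32.7% solution: 14,390 / 0.327 = 44,010 g.
(b) Volume: 44,010 g ÷ 1.12 g/mL = 39,290 mL.

(a) 210 kg; (b) 39.3 L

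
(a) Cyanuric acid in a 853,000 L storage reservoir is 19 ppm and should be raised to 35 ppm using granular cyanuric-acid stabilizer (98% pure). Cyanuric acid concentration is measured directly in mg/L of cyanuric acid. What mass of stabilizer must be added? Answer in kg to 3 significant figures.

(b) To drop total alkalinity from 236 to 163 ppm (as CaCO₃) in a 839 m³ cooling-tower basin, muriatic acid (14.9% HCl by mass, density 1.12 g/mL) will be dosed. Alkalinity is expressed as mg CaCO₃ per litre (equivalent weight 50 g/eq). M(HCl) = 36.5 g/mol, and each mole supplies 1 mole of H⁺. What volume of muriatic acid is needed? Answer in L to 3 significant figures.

(a) 13.9 kg; (b) 268 L

(a) CYA to add: (35 − 19) = 16 mg/L × 853,000 L = 13,650 g cyanuric acid.
(a) At 98% purity: 13,650 / 0.98 = 13,930 g product.

(b) Volume: 839 m³ = 839,000 L.
(b) Alkalinity to neutralize: (236 − 163) = 73 mg/L as CaCO₃ × 839,000 L = 61,250 g as CaCO₃.
(b) Equivalents of H⁺ required: 61,250 ÷ 50 g/eq = 1225 eq = 1225 mol HCl.
(b) Mass of HCl: 1225 × 36.5 = 44,710 g.
(b) Mass of 14.9% solution: 44,710 / 0.149 = 300,100 g.
(b) Volume: 300,100 g ÷ 1.12 g/mL = 267,900 mL.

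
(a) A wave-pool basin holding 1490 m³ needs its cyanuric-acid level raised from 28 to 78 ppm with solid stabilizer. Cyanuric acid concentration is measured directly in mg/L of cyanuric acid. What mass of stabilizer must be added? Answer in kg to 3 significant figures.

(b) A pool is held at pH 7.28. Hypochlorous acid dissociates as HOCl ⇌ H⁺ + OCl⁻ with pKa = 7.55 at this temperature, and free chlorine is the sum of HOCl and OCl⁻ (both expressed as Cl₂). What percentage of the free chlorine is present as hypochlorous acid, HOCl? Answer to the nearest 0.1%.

(a) Volume: 1490 m³ = 1,490,000 L.
(a) CYA to add: (78 − 28) = 50 mg/L × 1,490,000 L = 74,500 g cyanuric acid.

(b) [OCl⁻]/[HOCl] = 10^(pH − pKa) = 10^(7.28 − 7.55) = 10^-0.27 = 0.537.
(b) Fraction as HOCl = 1 / (1 + 0.537) = 0.6506.

(a) 74.5 kg; (b) 65.1%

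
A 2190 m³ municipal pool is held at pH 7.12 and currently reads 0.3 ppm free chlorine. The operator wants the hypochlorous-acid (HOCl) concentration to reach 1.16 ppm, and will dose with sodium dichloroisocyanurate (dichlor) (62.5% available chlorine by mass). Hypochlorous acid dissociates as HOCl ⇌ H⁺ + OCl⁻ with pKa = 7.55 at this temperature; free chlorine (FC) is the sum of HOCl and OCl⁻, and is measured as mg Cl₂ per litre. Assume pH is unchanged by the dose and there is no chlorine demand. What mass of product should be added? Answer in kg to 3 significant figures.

4.52 kg

Volume: 2190 m³ = 2,190,000 L.
[OCl⁻]/[HOCl] = 10^(pH − pKa) = 10^(7.12 − 7.55) = 0.3715; fraction as HOCl = 1/(1 + 0.3715) = 0.7291.
Free chlorine required for 1.16 ppm HOCl: 1.16 / 0.7291 = 1.591 ppm.
FC to add: 1.591 − 0.3 = 1.291 mg/L as Cl₂.
Cl₂ equivalent: 1.291 mg/L × 2,190,000 L = 2827 g.
Product at 62.5% available Cl: 2827 / 0.625 = 4524 g.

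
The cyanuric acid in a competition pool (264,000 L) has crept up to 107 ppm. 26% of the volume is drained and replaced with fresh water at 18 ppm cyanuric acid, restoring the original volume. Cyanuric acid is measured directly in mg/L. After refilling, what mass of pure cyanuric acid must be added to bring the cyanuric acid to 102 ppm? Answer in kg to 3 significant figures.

4.79 kg

After draining 26% and refilling: 107 × 0.74 + 18 × 0.26 = 83.86 ppm.
Deficit to target: 102 − 83.86 = 18.14 mg/L.
Mass: 18.14 mg/L × 264,000 L = 4789 g cyanuric acid.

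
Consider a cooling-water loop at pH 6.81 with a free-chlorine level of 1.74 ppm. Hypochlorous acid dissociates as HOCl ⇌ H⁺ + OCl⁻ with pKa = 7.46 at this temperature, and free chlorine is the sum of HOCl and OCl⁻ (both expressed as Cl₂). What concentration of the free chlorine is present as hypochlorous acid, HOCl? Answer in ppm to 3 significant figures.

1.42 ppm

[OCl⁻]/[HOCl] = 10^(pH − pKa) = 10^(6.81 − 7.46) = 10^-0.65 = 0.2239.
Fraction as HOCl = 1 / (1 + 0.2239) = 0.8171.
HOCl = 0.8171 × 1.74 ppm = 1.422 ppm.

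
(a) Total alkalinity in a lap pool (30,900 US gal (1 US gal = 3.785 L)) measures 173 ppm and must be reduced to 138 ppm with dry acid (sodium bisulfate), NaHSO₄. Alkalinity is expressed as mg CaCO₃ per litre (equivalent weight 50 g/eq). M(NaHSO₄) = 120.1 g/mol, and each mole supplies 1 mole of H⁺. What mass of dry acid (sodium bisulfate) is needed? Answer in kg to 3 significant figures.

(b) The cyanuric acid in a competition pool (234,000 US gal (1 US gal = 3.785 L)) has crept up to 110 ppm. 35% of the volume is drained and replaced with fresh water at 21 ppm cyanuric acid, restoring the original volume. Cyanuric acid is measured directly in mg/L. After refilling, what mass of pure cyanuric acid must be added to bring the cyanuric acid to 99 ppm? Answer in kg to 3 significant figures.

(a) Volume: 30,900 US gal × 3.785 L/gal = 116,956 L.
(a) Alkalinity to neutralize: (173 − 138) = 35 mg/L as CaCO₃ × 116,956 L = 4093 g as CaCO₃.
(a) Equivalents of H⁺ required: 4093 ÷ 50 g/eq = 81.87 eq = 81.87 mol NaHSO₄.
(a) Mass of NaHSO₄: 81.87 × 120.1 = 9833 g.

(b) Volume: 234,000 US gal × 3.785 L/gal = 885,690 L.
(b) After draining 35% and refilling: 110 × 0.65 + 21 × 0.35 = 78.85 ppm.
(b) Deficit to target: 99 − 78.85 = 20.15 mg/L.
(b) Mass: 20.15 mg/L × 885,690 L = 17,850 g cyanuric acid.

(a) 9.83 kg; (b) 17.8 kg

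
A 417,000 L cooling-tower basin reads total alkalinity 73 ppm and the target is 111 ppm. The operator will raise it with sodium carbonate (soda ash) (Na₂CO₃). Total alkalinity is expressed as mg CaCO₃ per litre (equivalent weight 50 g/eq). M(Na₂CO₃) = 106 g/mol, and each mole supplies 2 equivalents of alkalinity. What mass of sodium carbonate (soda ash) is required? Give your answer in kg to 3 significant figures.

Alkalinity to add: (111 − 73) = 38 mg/L as CaCO₃ × 417,000 L = 15,850 g as CaCO₃.
Equivalents: 15,850 g ÷ 50 g/eq = 316.9 eq.
Each mole of Na₂CO₃ supplies 2 eq, so 316.9 / 2 = 158.5 mol.
Mass: 158.5 mol × 106 g/mol = 16,800 g.

16.8 kg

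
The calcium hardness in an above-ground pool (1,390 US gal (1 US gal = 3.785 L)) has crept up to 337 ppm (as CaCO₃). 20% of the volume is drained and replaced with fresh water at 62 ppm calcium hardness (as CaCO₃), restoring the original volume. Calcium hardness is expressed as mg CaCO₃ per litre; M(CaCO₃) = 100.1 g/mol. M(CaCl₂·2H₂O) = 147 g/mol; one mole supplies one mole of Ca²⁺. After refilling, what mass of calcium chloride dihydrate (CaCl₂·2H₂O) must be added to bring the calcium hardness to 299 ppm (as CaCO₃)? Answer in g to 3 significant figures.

Volume: 1,390 US gal × 3.785 L/gal = 5,261 L.
After draining 20% and refilling: 337 × 0.80 + 62 × 0.20 = 282 ppm.
Deficit to target: 299 − 282 = 17 mg/L.
As CaCO₃: 17 mg/L × 5,261 L = 89.44 g; ÷ 100.1 = 0.8935 mol Ca²⁺.
Mass: 0.8935 × 147 = 131.3 g.

131 g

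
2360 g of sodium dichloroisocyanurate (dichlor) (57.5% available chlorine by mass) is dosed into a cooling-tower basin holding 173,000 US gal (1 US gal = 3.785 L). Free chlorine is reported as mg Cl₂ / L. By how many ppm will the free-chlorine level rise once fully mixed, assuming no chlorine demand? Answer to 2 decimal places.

2.07 ppm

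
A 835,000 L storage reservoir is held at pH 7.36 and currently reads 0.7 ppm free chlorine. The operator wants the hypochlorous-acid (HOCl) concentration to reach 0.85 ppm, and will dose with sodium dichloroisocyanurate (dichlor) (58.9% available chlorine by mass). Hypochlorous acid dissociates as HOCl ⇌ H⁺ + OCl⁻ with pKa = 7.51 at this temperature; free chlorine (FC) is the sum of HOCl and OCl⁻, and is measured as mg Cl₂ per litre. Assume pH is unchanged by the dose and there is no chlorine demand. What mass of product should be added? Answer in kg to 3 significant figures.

1.07 kg

[OCl⁻]/[HOCl] = 10^(pH − pKa) = 10^(7.36 − 7.51) = 0.7079; fraction as HOCl = 1/(1 + 0.7079) = 0.5855.
Free chlorine required for 0.85 ppm HOCl: 0.85 / 0.5855 = 1.452 ppm.
FC to add: 1.452 − 0.7 = 0.7518 mg/L as Cl₂.
Cl₂ equivalent: 0.7518 mg/L × 835,000 L = 627.7 g.
Product at 58.9% available Cl: 627.7 / 0.589 = 1066 g.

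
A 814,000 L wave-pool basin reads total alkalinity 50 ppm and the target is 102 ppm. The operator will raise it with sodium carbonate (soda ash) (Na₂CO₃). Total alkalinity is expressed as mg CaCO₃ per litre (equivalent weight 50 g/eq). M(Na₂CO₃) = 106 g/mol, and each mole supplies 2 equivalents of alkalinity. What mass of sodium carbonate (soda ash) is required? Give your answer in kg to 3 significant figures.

Alkalinity to add: (102 − 50) = 52 mg/L as CaCO₃ × 814,000 L = 42,330 g as CaCO₃.
Equivalents: 42,330 g ÷ 50 g/eq = 846.6 eq.
Each mole of Na₂CO₃ supplies 2 eq, so 846.6 / 2 = 423.3 mol.
Mass: 423.3 mol × 106 g/mol = 44,870 g.

44.9 kg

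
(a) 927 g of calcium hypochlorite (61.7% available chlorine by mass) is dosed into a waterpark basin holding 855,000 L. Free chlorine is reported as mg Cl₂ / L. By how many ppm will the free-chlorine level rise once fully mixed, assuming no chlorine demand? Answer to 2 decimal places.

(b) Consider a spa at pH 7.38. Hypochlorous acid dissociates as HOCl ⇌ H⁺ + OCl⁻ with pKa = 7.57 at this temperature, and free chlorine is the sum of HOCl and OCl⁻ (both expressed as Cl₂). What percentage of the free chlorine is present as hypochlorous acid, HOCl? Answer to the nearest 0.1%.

(a) 0.67 ppm; (b) 60.8%

(a) Available chlorine delivered: 927 g × 0.617 = 572 g as Cl₂.
(a) Concentration rise: 572 g / 855,000 L = 0.669 mg/L = 0.67 ppm.

(b) [OCl⁻]/[HOCl] = 10^(pH − pKa) = 10^(7.38 − 7.57) = 10^-0.19 = 0.6457.
(b) Fraction as HOCl = 1 / (1 + 0.6457) = 0.6077.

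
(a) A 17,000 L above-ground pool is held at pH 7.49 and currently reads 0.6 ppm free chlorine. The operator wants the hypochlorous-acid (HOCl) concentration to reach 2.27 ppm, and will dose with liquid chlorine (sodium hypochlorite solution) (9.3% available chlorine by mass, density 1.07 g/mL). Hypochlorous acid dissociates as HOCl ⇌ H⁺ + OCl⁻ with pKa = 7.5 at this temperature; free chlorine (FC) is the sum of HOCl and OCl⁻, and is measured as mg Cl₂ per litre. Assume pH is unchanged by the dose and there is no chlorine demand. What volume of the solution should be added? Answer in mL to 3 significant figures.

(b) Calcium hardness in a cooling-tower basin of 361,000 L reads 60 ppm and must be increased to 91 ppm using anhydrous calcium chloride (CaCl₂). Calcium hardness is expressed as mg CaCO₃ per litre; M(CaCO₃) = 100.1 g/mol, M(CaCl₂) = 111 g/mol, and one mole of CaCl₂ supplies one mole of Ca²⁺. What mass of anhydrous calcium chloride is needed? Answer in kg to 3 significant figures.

(a) 664 mL; (b) 12.4 kg

(a) [OCl⁻]/[HOCl] = 10^(pH − pKa) = 10^(7.49 − 7.5) = 0.9772; fraction as HOCl = 1/(1 + 0.9772) = 0.5058.
(a) Free chlorine required for 2.27 ppm HOCl: 2.27 / 0.5058 = 4.488 ppm.
(a) FC to add: 4.488 − 0.6 = 3.888 mg/L as Cl₂.
(a) Cl₂ equivalent: 3.888 mg/L × 17,000 L = 66.1 g.
(a) Product at 9.3% available Cl: 66.1 / 0.093 = 710.8 g.
(a) Volume: 710.8 g ÷ 1.07 g/mL = 664.3 mL.

(b) Hardness to add: (91 − 60) = 31 mg/L as CaCO₃ × 361,000 L = 11,190 g as CaCO₃.
(b) Moles of Ca²⁺ (1 mol Ca²⁺ ≡ 1 mol CaCO₃): 11,190 / 100.1 g/mol = 111.8 mol.
(b) Mass of CaCl₂: 111.8 × 111 = 12,410 g.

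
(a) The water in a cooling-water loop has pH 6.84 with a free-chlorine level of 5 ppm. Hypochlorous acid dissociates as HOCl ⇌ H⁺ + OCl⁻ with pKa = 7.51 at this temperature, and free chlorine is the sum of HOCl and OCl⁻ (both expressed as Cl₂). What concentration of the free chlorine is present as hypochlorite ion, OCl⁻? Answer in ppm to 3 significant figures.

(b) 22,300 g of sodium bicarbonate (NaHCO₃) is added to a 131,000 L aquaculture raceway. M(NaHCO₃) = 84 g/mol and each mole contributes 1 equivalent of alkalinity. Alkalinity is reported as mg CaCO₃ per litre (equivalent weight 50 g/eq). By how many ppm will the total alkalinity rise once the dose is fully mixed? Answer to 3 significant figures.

(a) [OCl⁻]/[HOCl] = 10^(pH − pKa) = 10^(6.84 − 7.51) = 10^-0.67 = 0.2138.
(a) Fraction as HOCl = 1 / (1 + 0.2138) = 0.8239.
(a) OCl⁻ = (1 − 0.8239) × 5 ppm = 0.8807 ppm.

(b) Moles of NaHCO₃: 22,300 g ÷ 84 g/mol = 265.5 mol → 265.5 eq of alkalinity.
(b) As CaCO₃: 265.5 eq × 50 g/eq = 13,270 g.
(b) Rise: 13,270 g / 131,000 L × 1000 = 101.3 mg/L.

(a) 0.881 ppm; (b) 101 ppm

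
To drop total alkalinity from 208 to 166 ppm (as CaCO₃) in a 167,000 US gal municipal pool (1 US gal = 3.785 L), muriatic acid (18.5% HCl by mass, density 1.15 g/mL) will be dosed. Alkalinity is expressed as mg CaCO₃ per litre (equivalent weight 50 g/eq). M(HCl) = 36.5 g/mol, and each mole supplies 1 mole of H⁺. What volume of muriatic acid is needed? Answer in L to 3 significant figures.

91.1 L

Volume: 167,000 US gal × 3.785 L/gal = 632,095 L.
Alkalinity to neutralize: (208 − 166) = 42 mg/L as CaCO₃ × 632,095 L = 26,550 g as CaCO₃.
Equivalents of H⁺ required: 26,550 ÷ 50 g/eq = 531 eq = 531 mol HCl.
Mass of HCl: 531 × 36.5 = 19,380 g.
Mass of 18.5% solution: 19,380 / 0.185 = 104,800 g.
Volume: 104,800 g ÷ 1.15 g/mL = 91,090 mL.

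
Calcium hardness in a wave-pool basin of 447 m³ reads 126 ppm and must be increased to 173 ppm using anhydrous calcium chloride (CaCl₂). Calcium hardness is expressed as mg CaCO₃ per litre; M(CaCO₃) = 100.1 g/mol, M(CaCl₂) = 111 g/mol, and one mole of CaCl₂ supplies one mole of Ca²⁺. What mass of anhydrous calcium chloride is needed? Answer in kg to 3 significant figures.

Volume: 447 m³ = 447,000 L.
Hardness to add: (173 − 126) = 47 mg/L as CaCO₃ × 447,000 L = 21,010 g as CaCO₃.
Moles of Ca²⁺ (1 mol Ca²⁺ ≡ 1 mol CaCO₃): 21,010 / 100.1 g/mol = 209.9 mol.
Mass of CaCl₂: 209.9 × 111 = 23,300 g.

23.3 kg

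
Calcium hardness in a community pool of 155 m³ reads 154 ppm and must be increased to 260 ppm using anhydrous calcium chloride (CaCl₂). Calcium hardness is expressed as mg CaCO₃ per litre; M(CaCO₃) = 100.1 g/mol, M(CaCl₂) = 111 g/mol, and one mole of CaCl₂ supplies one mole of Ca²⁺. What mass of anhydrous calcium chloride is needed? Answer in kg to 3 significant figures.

18.2 kg

Volume: 155 m³ = 155,000 L.
Hardness to add: (260 − 154) = 106 mg/L as CaCO₃ × 155,000 L = 16,430 g as CaCO₃.
Moles of Ca²⁺ (1 mol Ca²⁺ ≡ 1 mol CaCO₃): 16,430 / 100.1 g/mol = 164.1 mol.
Mass of CaCl₂: 164.1 × 111 = 18,220 g.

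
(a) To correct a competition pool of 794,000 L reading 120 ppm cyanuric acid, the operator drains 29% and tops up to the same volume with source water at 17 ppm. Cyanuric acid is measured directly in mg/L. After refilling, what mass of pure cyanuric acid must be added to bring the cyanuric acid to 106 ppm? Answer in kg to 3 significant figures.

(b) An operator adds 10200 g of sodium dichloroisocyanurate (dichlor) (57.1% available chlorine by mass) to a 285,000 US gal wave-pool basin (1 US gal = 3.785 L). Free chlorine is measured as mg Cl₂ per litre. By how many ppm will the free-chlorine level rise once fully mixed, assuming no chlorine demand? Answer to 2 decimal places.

(a) 12.6 kg; (b) 5.40 ppm

(a) After draining 29% and refilling: 120 × 0.71 + 17 × 0.29 = 90.13 ppm.
(a) Deficit to target: 106 − 90.13 = 15.87 mg/L.
(a) Mass: 15.87 mg/L × 794,000 L = 12,600 g cyanuric acid.

(b) Volume: 285,000 US gal × 3.785 L/gal = 1,078,725 L.
(b) Available chlorine delivered: 10,200 g × 0.571 = 5824 g as Cl₂.
(b) Concentration rise: 5824 g / 1,078,725 L = 5.399 mg/L = 5.40 ppm.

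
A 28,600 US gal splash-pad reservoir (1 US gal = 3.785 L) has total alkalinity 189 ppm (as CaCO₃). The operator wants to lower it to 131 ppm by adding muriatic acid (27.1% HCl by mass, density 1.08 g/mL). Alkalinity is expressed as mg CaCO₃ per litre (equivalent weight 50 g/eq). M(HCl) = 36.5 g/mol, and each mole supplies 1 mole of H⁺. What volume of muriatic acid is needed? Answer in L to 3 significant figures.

Volume: 28,600 US gal × 3.785 L/gal = 108,251 L.
Alkalinity to neutralize: (189 − 131) = 58 mg/L as CaCO₃ × 108,251 L = 6279 g as CaCO₃.
Equivalents of H⁺ required: 6279 ÷ 50 g/eq = 125.6 eq = 125.6 mol HCl.
Mass of HCl: 125.6 × 36.5 = 4583 g.
Mass of 27.1% solution: 4583 / 0.271 = 16,910 g.
Volume: 16,910 g ÷ 1.08 g/mL = 15,660 mL.

15.7 L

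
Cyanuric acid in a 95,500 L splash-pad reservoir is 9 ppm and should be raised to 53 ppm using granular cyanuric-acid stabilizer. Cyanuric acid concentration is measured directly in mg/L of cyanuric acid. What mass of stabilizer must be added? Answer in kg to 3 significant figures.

4.20 kg

CYA to add: (53 − 9) = 44 mg/L × 95,500 L = 4202 g cyanuric acid.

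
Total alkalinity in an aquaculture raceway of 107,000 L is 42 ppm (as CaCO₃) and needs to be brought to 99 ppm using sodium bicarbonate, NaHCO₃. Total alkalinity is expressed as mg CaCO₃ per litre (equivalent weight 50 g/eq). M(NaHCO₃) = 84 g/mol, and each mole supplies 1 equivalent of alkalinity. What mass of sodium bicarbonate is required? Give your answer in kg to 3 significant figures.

Alkalinity to add: (99 − 42) = 57 mg/L as CaCO₃ × 107,000 L = 6099 g as CaCO₃.
Equivalents: 6099 g ÷ 50 g/eq = 122 eq.
NaHCO₃ supplies 1 eq per mole → 122 mol.
Mass: 122 mol × 84 g/mol = 10,250 g.

10.2 kg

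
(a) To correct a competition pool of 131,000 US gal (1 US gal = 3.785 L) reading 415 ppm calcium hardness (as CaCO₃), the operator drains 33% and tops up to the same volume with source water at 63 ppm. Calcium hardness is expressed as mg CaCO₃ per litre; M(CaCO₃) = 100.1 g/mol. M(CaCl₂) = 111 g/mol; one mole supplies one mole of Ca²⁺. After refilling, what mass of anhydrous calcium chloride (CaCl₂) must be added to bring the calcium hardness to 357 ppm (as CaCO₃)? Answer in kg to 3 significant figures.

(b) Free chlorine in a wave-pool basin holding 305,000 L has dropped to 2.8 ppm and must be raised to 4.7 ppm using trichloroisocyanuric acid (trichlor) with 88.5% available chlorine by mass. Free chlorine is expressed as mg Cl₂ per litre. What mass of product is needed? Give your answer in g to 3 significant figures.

(a) 32.0 kg; (b) 655 g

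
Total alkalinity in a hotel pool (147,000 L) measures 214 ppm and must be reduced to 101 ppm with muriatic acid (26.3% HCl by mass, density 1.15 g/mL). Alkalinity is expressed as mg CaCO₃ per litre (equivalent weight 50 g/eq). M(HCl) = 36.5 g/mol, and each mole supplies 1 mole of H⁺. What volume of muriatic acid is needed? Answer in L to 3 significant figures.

40.1 L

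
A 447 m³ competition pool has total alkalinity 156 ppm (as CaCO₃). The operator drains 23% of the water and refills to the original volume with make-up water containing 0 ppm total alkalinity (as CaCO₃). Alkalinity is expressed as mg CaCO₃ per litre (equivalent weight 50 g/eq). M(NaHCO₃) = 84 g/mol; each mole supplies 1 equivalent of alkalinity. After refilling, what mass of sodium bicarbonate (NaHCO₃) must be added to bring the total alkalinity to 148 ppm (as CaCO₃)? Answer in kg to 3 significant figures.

20.9 kg

Volume: 447 m³ = 447,000 L.
After draining 23% and refilling: 156 × 0.77 + 0 × 0.23 = 120.12 ppm.
Deficit to target: 148 − 120.12 = 27.88 mg/L.
As CaCO₃: 27.88 mg/L × 447,000 L = 12,460 g; ÷ 50 g/eq ÷ 1 = 249.2 mol NaHCO₃.
Mass: 249.2 × 84 = 20,940 g.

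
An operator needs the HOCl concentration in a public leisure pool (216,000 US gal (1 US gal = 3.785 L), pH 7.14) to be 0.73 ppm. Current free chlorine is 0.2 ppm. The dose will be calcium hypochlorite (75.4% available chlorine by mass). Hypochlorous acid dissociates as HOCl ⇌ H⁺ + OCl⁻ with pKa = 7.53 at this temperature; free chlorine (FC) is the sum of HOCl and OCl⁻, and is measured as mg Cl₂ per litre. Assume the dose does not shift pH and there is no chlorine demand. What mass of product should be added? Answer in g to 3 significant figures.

Volume: 216,000 US gal × 3.785 L/gal = 817,560 L.
[OCl⁻]/[HOCl] = 10^(pH − pKa) = 10^(7.14 − 7.53) = 0.4074; fraction as HOCl = 1/(1 + 0.4074) = 0.7105.
Free chlorine required for 0.73 ppm HOCl: 0.73 / 0.7105 = 1.027 ppm.
FC to add: 1.027 − 0.2 = 0.8274 mg/L as Cl₂.
Cl₂ equivalent: 0.8274 mg/L × 817,560 L = 676.4 g.
Product at 75.4% available Cl: 676.4 / 0.754 = 897.1 g.

897 g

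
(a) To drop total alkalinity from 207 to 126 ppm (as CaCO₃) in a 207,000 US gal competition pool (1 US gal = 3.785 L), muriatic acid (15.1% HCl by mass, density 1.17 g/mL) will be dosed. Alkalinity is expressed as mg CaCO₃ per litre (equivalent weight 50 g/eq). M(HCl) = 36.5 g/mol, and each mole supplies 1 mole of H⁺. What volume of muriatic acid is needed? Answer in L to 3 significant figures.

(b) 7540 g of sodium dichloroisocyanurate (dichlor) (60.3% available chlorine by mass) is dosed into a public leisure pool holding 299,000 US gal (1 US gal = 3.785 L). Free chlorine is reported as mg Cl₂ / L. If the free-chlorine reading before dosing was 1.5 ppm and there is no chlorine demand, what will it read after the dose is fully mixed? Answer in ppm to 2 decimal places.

(a) 262 L; (b) 5.52 ppm

(a) Volume: 207,000 US gal × 3.785 L/gal = 783,495 L.
(a) Alkalinity to neutralize: (207 − 126) = 81 mg/L as CaCO₃ × 783,495 L = 63,460 g as CaCO₃.
(a) Equivalents of H⁺ required: 63,460 ÷ 50 g/eq = 1269 eq = 1269 mol HCl.
(a) Mass of HCl: 1269 × 36.5 = 46,330 g.
(a) Mass of 15.1% solution: 46,330 / 0.151 = 306,800 g.
(a) Volume: 306,800 g ÷ 1.17 g/mL = 262,200 mL.

(b) Volume: 299,000 US gal × 3.785 L/gal = 1,131,715 L.
(b) Available chlorine delivered: 7540 g × 0.603 = 4547 g as Cl₂.
(b) Concentration rise: 4547 g / 1,131,715 L = 4.017 mg/L = 4.02 ppm.
(b) Final FC: 1.5 + 4.02 = 5.52 ppm.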